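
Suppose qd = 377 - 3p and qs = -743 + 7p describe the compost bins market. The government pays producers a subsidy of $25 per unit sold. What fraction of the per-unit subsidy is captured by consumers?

Consumer share = 0.7

Pre-subsidy: 377 - 3p = -743 + 7p gives p* = 112, q* = 41.
With the subsidy, sellers receive ps = pb + 25 for each unit, where pb is the price buyers pay.
Supply in terms of pb becomes qs = -743 + 7(pb + 25) = -568 + 7pb. Setting this equal to demand: 377 - 3pb = -568 + 7pb, so pb = 94.5.
Sellers receive ps = 94.5 + 25 = 119.5; q' = 377 − 3·94.5 = 93.5.
Buyers' price falls by p* − pb = 112 − 94.5 = 17.5; sellers' price rises by ps − p* = 119.5 − 112 = 7.5.
So consumers capture 17.5/25 = 0.7 of each unit of subsidy.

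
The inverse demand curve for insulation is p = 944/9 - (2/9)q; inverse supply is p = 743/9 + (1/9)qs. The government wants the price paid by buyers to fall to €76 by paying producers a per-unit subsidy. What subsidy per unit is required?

Required subsidy s = €21 per unit

At a buyer price of 76, quantity demanded is 472 − 4.5·76 = 130.
Sellers supply 130 only when they receive ps = 743/9 + (1/9)·130 = 97.
s = ps − pb = 97 − 76 = 21.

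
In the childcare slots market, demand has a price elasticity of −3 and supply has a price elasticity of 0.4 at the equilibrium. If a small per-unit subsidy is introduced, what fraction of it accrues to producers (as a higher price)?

Producer share = 15/17

For a small subsidy around the equilibrium, the benefit split depends on the relative slopes, which at a point are proportional to the elasticities.
Buyer share = εs/(εs + |εd|) = 0.4/(0.4 + 3) = 2/17; seller share = |εd|/(εs + |εd|) = 15/17.
So producers capture 15/17 of the subsidy.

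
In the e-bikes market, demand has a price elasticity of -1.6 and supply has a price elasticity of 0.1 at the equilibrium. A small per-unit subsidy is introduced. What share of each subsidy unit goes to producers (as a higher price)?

For a small subsidy around the equilibrium, the benefit split depends on the relative slopes, which at a point are proportional to the elasticities.
Buyer share = εs/(εs + |εd|) = 0.1/(0.1 + 1.6) = 1/17; seller share = |εd|/(εs + |εd|) = 16/17.
So producers capture 16/17 of the subsidy.

Producer share = 16/17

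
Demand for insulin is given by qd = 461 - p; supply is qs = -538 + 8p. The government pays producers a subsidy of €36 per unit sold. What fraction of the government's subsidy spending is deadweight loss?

DWL / government spending = 8/191

Pre-subsidy: 461 - p = -538 + 8p gives p* = 111, q* = 350.
With the subsidy, sellers receive ps = pb + 36 for each unit, where pb is the price buyers pay.
Supply in terms of pb becomes qs = -538 + 8(pb + 36) = -250 + 8pb. Setting this equal to demand: 461 - pb = -250 + 8pb, so pb = 79.
Sellers receive ps = 79 + 36 = 115; q' = 461 − 1·79 = 382.
ΔCS = ½(350 + 382)(111 − 79) = 11712; ΔPS = ½(350 + 382)(115 − 111) = 1464.
Government spending = 36 × 382 = 13752.
DWL = ½ × 36 × (382 − 350) = 576; fraction = 576 / 13752 = 8/191.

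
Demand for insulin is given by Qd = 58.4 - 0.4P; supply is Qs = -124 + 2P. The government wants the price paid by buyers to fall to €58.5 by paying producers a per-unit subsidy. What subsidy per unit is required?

At a buyer price of 58.5, quantity demanded is 58.4 − 0.4·58.5 = 35.
Sellers supply 35 only when they receive Ps with -124 + 2·Ps = 35, i.e. Ps = 79.5.
s = Ps − Pb = 79.5 − 58.5 = 21.

Required subsidy s = €21 per unit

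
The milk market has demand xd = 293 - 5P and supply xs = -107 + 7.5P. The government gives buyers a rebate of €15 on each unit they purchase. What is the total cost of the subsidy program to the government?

Government cost = €2670

Pre-subsidy: 293 - 5P = -107 + 7.5P gives P* = 32, x* = 133.
With the rebate, buyers effectively pay Pb = Ps − 15, where Ps is the price sellers receive.
Demand in terms of Ps becomes xd = 293 − 5(Ps − 15) = 368 - 5Ps. Setting this equal to supply: 368 - 5Ps = -107 + 7.5Ps, so Ps = 38.
Buyers pay Pb = 38 − 15 = 23; x' = -107 + 7.5·38 = 178.
Government outlay = subsidy × quantity = 15 × 178 = 2670.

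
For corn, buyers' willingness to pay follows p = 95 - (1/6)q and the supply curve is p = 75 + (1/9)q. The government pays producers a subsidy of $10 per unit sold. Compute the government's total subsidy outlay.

Government cost = $1080

Pre-subsidy: 95 - (1/6)q = 75 + (1/9)q gives q* = 72 and p* = 83.
With the subsidy, sellers receive ps = pb + 10 for each unit, where pb is the price buyers pay.
On the curves, pb = 95 - (1/6)q and ps = 75 + (1/9)q; the wedge ps − pb = 10 gives 75 + (1/9)q − (95 - (1/6)q) = 10, so q' = 108.
Then pb = 95 − (1/6)·108 = 77 and ps = 75 + (1/9)·108 = 87.
Government outlay = subsidy × quantity = 10 × 108 = 1080.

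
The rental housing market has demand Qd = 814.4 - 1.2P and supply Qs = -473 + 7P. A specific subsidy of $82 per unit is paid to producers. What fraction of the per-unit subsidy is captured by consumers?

Consumer share = 35/41

Pre-subsidy: 814.4 - 1.2P = -473 + 7P gives P* = 157, Q* = 626.
With the subsidy, sellers receive Ps = Pb + 82 for each unit, where Pb is the price buyers pay.
Supply in terms of Pb becomes Qs = -473 + 7(Pb + 82) = 101 + 7Pb. Setting this equal to demand: 814.4 - 1.2Pb = 101 + 7Pb, so Pb = 87.
Sellers receive Ps = 87 + 82 = 169; Q' = 814.4 − 1.2·87 = 710.
Buyers' price falls by P* − Pb = 157 − 87 = 70; sellers' price rises by Ps − P* = 169 − 157 = 12.
So consumers capture 70/82 = 35/41 of each unit of subsidy.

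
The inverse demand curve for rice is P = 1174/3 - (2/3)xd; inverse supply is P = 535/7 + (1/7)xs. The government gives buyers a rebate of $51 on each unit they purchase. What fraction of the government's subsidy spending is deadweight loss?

Pre-subsidy: 1174/3 - (2/3)x = 535/7 + (1/7)x gives x* = 389 and P* = 132.
With the rebate, buyers effectively pay Pb = Ps − 51, where Ps is the price sellers receive.
On the curves, Pb = 1174/3 - (2/3)x and Ps = 535/7 + (1/7)x; the wedge Ps − Pb = 51 gives 535/7 + (1/7)x − (1174/3 - (2/3)x) = 51, so x' = 452.
Then Pb = 1174/3 − (2/3)·452 = 90 and Ps = 535/7 + (1/7)·452 = 141.
ΔCS = ½(389 + 452)(132 − 90) = 17661; ΔPS = ½(389 + 452)(141 − 132) = 3784.5.
Government spending = 51 × 452 = 23052.
DWL = ½ × 51 × (452 − 389) = 1606.5; fraction = 1606.5 / 23052 = 63/904.

DWL / government spending = 63/904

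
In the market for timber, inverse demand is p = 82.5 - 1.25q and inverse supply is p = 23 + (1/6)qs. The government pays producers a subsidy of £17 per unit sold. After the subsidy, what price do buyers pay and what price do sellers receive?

Buyers pay £15; sellers receive £32

Pre-subsidy: 82.5 - 1.25q = 23 + (1/6)q gives q* = 42 and p* = 30.
With the subsidy, sellers receive ps = pb + 17 for each unit, where pb is the price buyers pay.
On the curves, pb = 82.5 - 1.25q and ps = 23 + (1/6)q; the wedge ps − pb = 17 gives 23 + (1/6)q − (82.5 - 1.25q) = 17, so q' = 54.
Then pb = 82.5 − 1.25·54 = 15 and ps = 23 + (1/6)·54 = 32.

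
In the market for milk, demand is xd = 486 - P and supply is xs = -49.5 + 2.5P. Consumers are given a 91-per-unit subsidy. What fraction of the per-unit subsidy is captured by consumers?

Pre-subsidy: 486 - P = -49.5 + 2.5P gives P* = 153, x* = 333.
With the rebate, buyers effectively pay Pb = Ps − 91, where Ps is the price sellers receive.
Demand in terms of Ps becomes xd = 486 − 1(Ps − 91) = 577 - Ps. Setting this equal to supply: 577 - Ps = -49.5 + 2.5Ps, so Ps = 179.
Buyers pay Pb = 179 − 91 = 88; x' = -49.5 + 2.5·179 = 398.
Buyers' price falls by P* − Pb = 153 − 88 = 65; sellers' price rises by Ps − P* = 179 − 153 = 26.
So consumers capture 65/91 = 5/7 of each unit of subsidy.

Consumer share = 5/7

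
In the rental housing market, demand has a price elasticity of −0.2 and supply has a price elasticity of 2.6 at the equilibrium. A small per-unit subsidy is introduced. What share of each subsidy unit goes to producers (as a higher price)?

Producer share = 1/14

For a small subsidy around the equilibrium, the benefit split depends on the relative slopes, which at a point are proportional to the elasticities.
Buyer share = εs/(εs + |εd|) = 2.6/(2.6 + 0.2) = 13/14; seller share = |εd|/(εs + |εd|) = 1/14.
So producers capture 1/14 of the subsidy.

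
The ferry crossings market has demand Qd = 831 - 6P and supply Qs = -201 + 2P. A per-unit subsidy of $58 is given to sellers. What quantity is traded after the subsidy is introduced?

Pre-subsidy: 831 - 6P = -201 + 2P gives P* = 129, Q* = 57.
With the subsidy, sellers receive Ps = Pb + 58 for each unit, where Pb is the price buyers pay.
Supply in terms of Pb becomes Qs = -201 + 2(Pb + 58) = -85 + 2Pb. Setting this equal to demand: 831 - 6Pb = -85 + 2Pb, so Pb = 114.5.
Sellers receive Ps = 114.5 + 58 = 172.5; Q' = 831 − 6·114.5 = 144.

Q' = 144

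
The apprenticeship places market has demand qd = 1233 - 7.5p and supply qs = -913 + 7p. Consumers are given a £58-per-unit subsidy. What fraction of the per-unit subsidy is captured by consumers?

Consumer share = 14/29

Pre-subsidy: 1233 - 7.5p = -913 + 7p gives p* = 148, q* = 123.
With the rebate, buyers effectively pay pb = ps − 58, where ps is the price sellers receive.
Demand in terms of ps becomes qd = 1233 − 7.5(ps − 58) = 1668 - 7.5ps. Setting this equal to supply: 1668 - 7.5ps = -913 + 7ps, so ps = 178.
Buyers pay pb = 178 − 58 = 120; q' = -913 + 7·178 = 333.
Buyers' price falls by p* − pb = 148 − 120 = 28; sellers' price rises by ps − p* = 178 − 148 = 30.
So consumers capture 28/58 = 14/29 of each unit of subsidy.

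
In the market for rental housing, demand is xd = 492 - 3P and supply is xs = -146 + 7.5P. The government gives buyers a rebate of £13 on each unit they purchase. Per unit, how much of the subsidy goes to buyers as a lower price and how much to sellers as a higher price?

Buyers gain 65/7 per unit; sellers gain 26/7 per unit

Pre-subsidy: 492 - 3P = -146 + 7.5P gives P* = 1276/21, x* = 2168/7.
With the rebate, buyers effectively pay Pb = Ps − 13, where Ps is the price sellers receive.
Demand in terms of Ps becomes xd = 492 − 3(Ps − 13) = 531 - 3Ps. Setting this equal to supply: 531 - 3Ps = -146 + 7.5Ps, so Ps = 1354/21.
Buyers pay Pb = 1354/21 − 13 = 1081/21; x' = -146 + 7.5·(1354/21) = 2363/7.
Buyers' price falls by P* − Pb = 1276/21 − 1081/21 = 65/7; sellers' price rises by Ps − P* = 1354/21 − 1276/21 = 26/7.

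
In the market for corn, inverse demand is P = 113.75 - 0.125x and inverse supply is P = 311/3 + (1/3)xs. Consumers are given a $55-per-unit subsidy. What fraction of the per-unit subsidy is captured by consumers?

Consumer share = 3/11

Pre-subsidy: 113.75 - 0.125x = 311/3 + (1/3)x gives x* = 22 and P* = 111.
With the rebate, buyers effectively pay Pb = Ps − 55, where Ps is the price sellers receive.
On the curves, Pb = 113.75 - 0.125x and Ps = 311/3 + (1/3)x; the wedge Ps − Pb = 55 gives 311/3 + (1/3)x − (113.75 - 0.125x) = 55, so x' = 142.
Then Pb = 113.75 − 0.125·142 = 96 and Ps = 311/3 + (1/3)·142 = 151.
Buyers' price falls by P* − Pb = 111 − 96 = 15; sellers' price rises by Ps − P* = 151 − 111 = 40.
So consumers capture 15/55 = 3/11 of each unit of subsidy.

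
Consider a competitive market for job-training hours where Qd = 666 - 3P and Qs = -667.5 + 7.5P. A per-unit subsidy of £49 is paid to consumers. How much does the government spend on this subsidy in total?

Pre-subsidy: 666 - 3P = -667.5 + 7.5P gives P* = 127, Q* = 285.
With the rebate, buyers effectively pay Pb = Ps − 49, where Ps is the price sellers receive.
Demand in terms of Ps becomes Qd = 666 − 3(Ps − 49) = 813 - 3Ps. Setting this equal to supply: 813 - 3Ps = -667.5 + 7.5Ps, so Ps = 141.
Buyers pay Pb = 141 − 49 = 92; Q' = -667.5 + 7.5·141 = 390.
Government outlay = subsidy × quantity = 49 × 390 = 19110.

Government cost = £19110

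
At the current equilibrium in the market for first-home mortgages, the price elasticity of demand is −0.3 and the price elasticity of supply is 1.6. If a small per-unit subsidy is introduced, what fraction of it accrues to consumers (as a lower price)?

Consumer share = 16/19

For a small subsidy around the equilibrium, the benefit split depends on the relative slopes, which at a point are proportional to the elasticities.
Buyer share = εs/(εs + |εd|) = 1.6/(1.6 + 0.3) = 16/19; seller share = |εd|/(εs + |εd|) = 3/19.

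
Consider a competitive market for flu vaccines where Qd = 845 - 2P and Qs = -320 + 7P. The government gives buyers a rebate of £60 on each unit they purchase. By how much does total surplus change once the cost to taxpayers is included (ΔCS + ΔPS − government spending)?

Net change in total surplus = -£2800

Pre-subsidy: 845 - 2P = -320 + 7P gives P* = 1165/9, Q* = 5275/9.
With the rebate, buyers effectively pay Pb = Ps − 60, where Ps is the price sellers receive.
Demand in terms of Ps becomes Qd = 845 − 2(Ps − 60) = 965 - 2Ps. Setting this equal to supply: 965 - 2Ps = -320 + 7Ps, so Ps = 1285/9.
Buyers pay Pb = 1285/9 − 60 = 745/9; Q' = -320 + 7·(1285/9) = 6115/9.
ΔCS = ½(5275/9 + 6115/9)(1165/9 − 745/9) = 797300/27; ΔPS = ½(5275/9 + 6115/9)(1285/9 − 1165/9) = 227800/27.
Government spending = 60 × 6115/9 = 122300/3.
Net change = 797300/27 + 227800/27 − 122300/3 = -2800. The loss equals the DWL triangle ½·60·280/3.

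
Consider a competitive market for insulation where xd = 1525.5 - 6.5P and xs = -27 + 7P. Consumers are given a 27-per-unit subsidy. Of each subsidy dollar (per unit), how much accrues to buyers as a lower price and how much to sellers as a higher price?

Buyers gain 14 per unit; sellers gain 13 per unit

Pre-subsidy: 1525.5 - 6.5P = -27 + 7P gives P* = 115, x* = 778.
With the rebate, buyers effectively pay Pb = Ps − 27, where Ps is the price sellers receive.
Demand in terms of Ps becomes xd = 1525.5 − 6.5(Ps − 27) = 1701 - 6.5Ps. Setting this equal to supply: 1701 - 6.5Ps = -27 + 7Ps, so Ps = 128.
Buyers pay Pb = 128 − 27 = 101; x' = -27 + 7·128 = 869.
Buyers' price falls by P* − Pb = 115 − 101 = 14; sellers' price rises by Ps − P* = 128 − 115 = 13.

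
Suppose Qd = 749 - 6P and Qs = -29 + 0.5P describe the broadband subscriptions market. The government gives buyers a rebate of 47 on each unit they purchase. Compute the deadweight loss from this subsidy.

Pre-subsidy: 749 - 6P = -29 + 0.5P gives P* = 1556/13, Q* = 401/13.
With the rebate, buyers effectively pay Pb = Ps − 47, where Ps is the price sellers receive.
Demand in terms of Ps becomes Qd = 749 − 6(Ps − 47) = 1031 - 6Ps. Setting this equal to supply: 1031 - 6Ps = -29 + 0.5Ps, so Ps = 2120/13.
Buyers pay Pb = 2120/13 − 47 = 1509/13; Q' = -29 + 0.5·(2120/13) = 683/13.
The subsidy expands output by 683/13 − 401/13 = 282/13 past the efficient level; on those units the gap between marginal cost and willingness to pay runs from 0 up to 47.
DWL = ½ × 47 × 282/13 = 6627/13.

Deadweight loss = 6627/13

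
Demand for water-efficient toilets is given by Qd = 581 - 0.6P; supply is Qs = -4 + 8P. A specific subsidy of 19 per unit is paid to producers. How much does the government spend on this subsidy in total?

Government cost = 449996/43

Pre-subsidy: 581 - 0.6P = -4 + 8P gives P* = 2925/43, Q* = 23228/43.
With the subsidy, sellers receive Ps = Pb + 19 for each unit, where Pb is the price buyers pay.
Supply in terms of Pb becomes Qs = -4 + 8(Pb + 19) = 148 + 8Pb. Setting this equal to demand: 581 - 0.6Pb = 148 + 8Pb, so Pb = 2165/43.
Sellers receive Ps = 2165/43 + 19 = 2982/43; Q' = 581 − 0.6·(2165/43) = 23684/43.
Government outlay = subsidy × quantity = 19 × 23684/43 = 449996/43.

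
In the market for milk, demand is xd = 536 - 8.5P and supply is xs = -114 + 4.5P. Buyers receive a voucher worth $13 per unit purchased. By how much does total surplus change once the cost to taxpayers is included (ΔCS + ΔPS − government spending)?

Pre-subsidy: 536 - 8.5P = -114 + 4.5P gives P* = 50, x* = 111.
With the rebate, buyers effectively pay Pb = Ps − 13, where Ps is the price sellers receive.
Demand in terms of Ps becomes xd = 536 − 8.5(Ps − 13) = 646.5 - 8.5Ps. Setting this equal to supply: 646.5 - 8.5Ps = -114 + 4.5Ps, so Ps = 58.5.
Buyers pay Pb = 58.5 − 13 = 45.5; x' = -114 + 4.5·58.5 = 149.25.
ΔCS = ½(111 + 149.25)(50 − 45.5) = 585.5625; ΔPS = ½(111 + 149.25)(58.5 − 50) = 1106.0625.
Government spending = 13 × 149.25 = 1940.25.
Net change = 585.5625 + 1106.0625 − 1940.25 = -248.625. The loss equals the DWL triangle ½·13·38.25.

Net change in total surplus = -$248.625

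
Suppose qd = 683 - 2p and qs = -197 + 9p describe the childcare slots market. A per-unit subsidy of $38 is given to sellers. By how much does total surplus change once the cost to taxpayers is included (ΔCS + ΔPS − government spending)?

Net change in total surplus = -12996/11

Pre-subsidy: 683 - 2p = -197 + 9p gives p* = 80, q* = 523.
With the subsidy, sellers receive ps = pb + 38 for each unit, where pb is the price buyers pay.
Supply in terms of pb becomes qs = -197 + 9(pb + 38) = 145 + 9pb. Setting this equal to demand: 683 - 2pb = 145 + 9pb, so pb = 538/11.
Sellers receive ps = 538/11 + 38 = 956/11; q' = 683 − 2·(538/11) = 6437/11.
ΔCS = ½(523 + 6437/11)(80 − 538/11) = 2084490/121; ΔPS = ½(523 + 6437/11)(956/11 − 80) = 463220/121.
Government spending = 38 × 6437/11 = 244606/11.
Net change = 2084490/121 + 463220/121 − 244606/11 = -12996/11. The loss equals the DWL triangle ½·38·684/11.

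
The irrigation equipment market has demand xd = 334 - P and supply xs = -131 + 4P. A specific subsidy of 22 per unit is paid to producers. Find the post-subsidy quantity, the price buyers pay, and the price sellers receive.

x' = 258.6; buyers pay 75.4; sellers receive 97.4

Pre-subsidy: 334 - P = -131 + 4P gives P* = 93, x* = 241.
With the subsidy, sellers receive Ps = Pb + 22 for each unit, where Pb is the price buyers pay.
Supply in terms of Pb becomes xs = -131 + 4(Pb + 22) = -43 + 4Pb. Setting this equal to demand: 334 - Pb = -43 + 4Pb, so Pb = 75.4.
Sellers receive Ps = 75.4 + 22 = 97.4; x' = 334 − 1·75.4 = 258.6.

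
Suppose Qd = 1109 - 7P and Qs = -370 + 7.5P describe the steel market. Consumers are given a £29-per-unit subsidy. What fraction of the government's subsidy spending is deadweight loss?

Pre-subsidy: 1109 - 7P = -370 + 7.5P gives P* = 102, Q* = 395.
With the rebate, buyers effectively pay Pb = Ps − 29, where Ps is the price sellers receive.
Demand in terms of Ps becomes Qd = 1109 − 7(Ps − 29) = 1312 - 7Ps. Setting this equal to supply: 1312 - 7Ps = -370 + 7.5Ps, so Ps = 116.
Buyers pay Pb = 116 − 29 = 87; Q' = -370 + 7.5·116 = 500.
ΔCS = ½(395 + 500)(102 − 87) = 6712.5; ΔPS = ½(395 + 500)(116 − 102) = 6265.
Government spending = 29 × 500 = 14500.
DWL = ½ × 29 × (500 − 395) = 1522.5; fraction = 1522.5 / 14500 = 0.105.

DWL / government spending = 0.105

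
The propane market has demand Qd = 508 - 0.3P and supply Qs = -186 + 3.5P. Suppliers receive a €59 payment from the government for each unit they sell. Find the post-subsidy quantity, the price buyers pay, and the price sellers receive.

Pre-subsidy: 508 - 0.3P = -186 + 3.5P gives P* = 3470/19, Q* = 8611/19.
With the subsidy, sellers receive Ps = Pb + 59 for each unit, where Pb is the price buyers pay.
Supply in terms of Pb becomes Qs = -186 + 3.5(Pb + 59) = 20.5 + 3.5Pb. Setting this equal to demand: 508 - 0.3Pb = 20.5 + 3.5Pb, so Pb = 4875/38.
Sellers receive Ps = 4875/38 + 59 = 7117/38; Q' = 508 − 0.3·(4875/38) = 35683/76.

Q' = 35683/76; buyers pay 4875/38; sellers receive 7117/38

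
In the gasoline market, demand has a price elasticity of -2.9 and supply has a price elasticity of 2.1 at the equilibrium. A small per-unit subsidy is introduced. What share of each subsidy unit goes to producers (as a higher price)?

For a small subsidy around the equilibrium, the benefit split depends on the relative slopes, which at a point are proportional to the elasticities.
Buyer share = εs/(εs + |εd|) = 2.1/(2.1 + 2.9) = 0.42; seller share = |εd|/(εs + |εd|) = 0.58.
So producers capture 0.58 of the subsidy.

Producer share = 0.58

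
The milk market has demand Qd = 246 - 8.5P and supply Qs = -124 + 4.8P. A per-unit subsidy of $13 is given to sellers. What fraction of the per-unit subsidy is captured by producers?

Producer share = 85/133

Pre-subsidy: 246 - 8.5P = -124 + 4.8P gives P* = 3700/133, Q* = 1268/133.
With the subsidy, sellers receive Ps = Pb + 13 for each unit, where Pb is the price buyers pay.
Supply in terms of Pb becomes Qs = -124 + 4.8(Pb + 13) = -61.6 + 4.8Pb. Setting this equal to demand: 246 - 8.5Pb = -61.6 + 4.8Pb, so Pb = 3076/133.
Sellers receive Ps = 3076/133 + 13 = 4805/133; Q' = 246 − 8.5·(3076/133) = 6572/133.
Buyers' price falls by P* − Pb = 3700/133 − 3076/133 = 624/133; sellers' price rises by Ps − P* = 4805/133 − 3700/133 = 1105/133.
So producers capture (1105/133)/13 = 85/133 of each unit of subsidy.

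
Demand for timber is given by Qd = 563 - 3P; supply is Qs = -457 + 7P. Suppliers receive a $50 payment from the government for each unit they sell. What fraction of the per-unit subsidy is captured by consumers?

Pre-subsidy: 563 - 3P = -457 + 7P gives P* = 102, Q* = 257.
With the subsidy, sellers receive Ps = Pb + 50 for each unit, where Pb is the price buyers pay.
Supply in terms of Pb becomes Qs = -457 + 7(Pb + 50) = -107 + 7Pb. Setting this equal to demand: 563 - 3Pb = -107 + 7Pb, so Pb = 67.
Sellers receive Ps = 67 + 50 = 117; Q' = 563 − 3·67 = 362.
Buyers' price falls by P* − Pb = 102 − 67 = 35; sellers' price rises by Ps − P* = 117 − 102 = 15.
So consumers capture 35/50 = 0.7 of each unit of subsidy.

Consumer share = 0.7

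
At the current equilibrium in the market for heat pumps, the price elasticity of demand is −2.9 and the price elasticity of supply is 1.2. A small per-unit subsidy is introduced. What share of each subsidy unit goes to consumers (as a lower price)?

Consumer share = 12/41

For a small subsidy around the equilibrium, the benefit split depends on the relative slopes, which at a point are proportional to the elasticities.
Buyer share = εs/(εs + |εd|) = 1.2/(1.2 + 2.9) = 12/41; seller share = |εd|/(εs + |εd|) = 29/41.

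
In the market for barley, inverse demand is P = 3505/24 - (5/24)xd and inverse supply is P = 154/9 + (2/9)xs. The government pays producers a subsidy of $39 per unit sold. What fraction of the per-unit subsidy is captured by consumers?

Pre-subsidy: 3505/24 - (5/24)x = 154/9 + (2/9)x gives x* = 9283/31 and P* = 7780/93.
With the subsidy, sellers receive Ps = Pb + 39 for each unit, where Pb is the price buyers pay.
On the curves, Pb = 3505/24 - (5/24)x and Ps = 154/9 + (2/9)x; the wedge Ps − Pb = 39 gives 154/9 + (2/9)x − (3505/24 - (5/24)x) = 39, so x' = 12091/31.
Then Pb = 3505/24 − (5/24)·(12091/31) = 6025/93 and Ps = 154/9 + (2/9)·(12091/31) = 9652/93.
Buyers' price falls by P* − Pb = 7780/93 − 6025/93 = 585/31; sellers' price rises by Ps − P* = 9652/93 − 7780/93 = 624/31.
So consumers capture (585/31)/39 = 15/31 of each unit of subsidy.

Consumer share = 15/31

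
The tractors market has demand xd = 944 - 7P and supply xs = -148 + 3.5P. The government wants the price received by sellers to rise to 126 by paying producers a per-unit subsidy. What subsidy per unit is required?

Required subsidy s = 33 per unit

At a seller price of 126, quantity supplied is -148 + 3.5·126 = 293.
Buyers absorb 293 only when they pay Pb with 944 − 7·Pb = 293, i.e. Pb = 93.
s = Ps − Pb = 126 − 93 = 33.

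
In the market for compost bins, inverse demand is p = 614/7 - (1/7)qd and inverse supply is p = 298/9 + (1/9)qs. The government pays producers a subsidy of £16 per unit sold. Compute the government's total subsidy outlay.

Pre-subsidy: 614/7 - (1/7)q = 298/9 + (1/9)q gives q* = 215 and p* = 57.
With the subsidy, sellers receive ps = pb + 16 for each unit, where pb is the price buyers pay.
On the curves, pb = 614/7 - (1/7)q and ps = 298/9 + (1/9)q; the wedge ps − pb = 16 gives 298/9 + (1/9)q − (614/7 - (1/7)q) = 16, so q' = 278.
Then pb = 614/7 − (1/7)·278 = 48 and ps = 298/9 + (1/9)·278 = 64.
Government outlay = subsidy × quantity = 16 × 278 = 4448.

Government cost = £4448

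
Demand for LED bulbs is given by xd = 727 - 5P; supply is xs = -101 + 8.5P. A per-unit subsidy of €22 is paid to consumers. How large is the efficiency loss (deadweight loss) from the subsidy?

Deadweight loss = 20570/27

Pre-subsidy: 727 - 5P = -101 + 8.5P gives P* = 184/3, x* = 1261/3.
With the rebate, buyers effectively pay Pb = Ps − 22, where Ps is the price sellers receive.
Demand in terms of Ps becomes xd = 727 − 5(Ps − 22) = 837 - 5Ps. Setting this equal to supply: 837 - 5Ps = -101 + 8.5Ps, so Ps = 1876/27.
Buyers pay Pb = 1876/27 − 22 = 1282/27; x' = -101 + 8.5·(1876/27) = 13219/27.
The subsidy expands output by 13219/27 − 1261/3 = 1870/27 past the efficient level; on those units the gap between marginal cost and willingness to pay runs from 0 up to 22.
DWL = ½ × 22 × 1870/27 = 20570/27.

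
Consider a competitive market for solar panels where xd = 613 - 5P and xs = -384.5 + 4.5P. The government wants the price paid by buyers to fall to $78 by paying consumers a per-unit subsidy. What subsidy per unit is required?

At a buyer price of 78, quantity demanded is 613 − 5·78 = 223.
Sellers supply 223 only when they receive Ps with -384.5 + 4.5·Ps = 223, i.e. Ps = 135.
s = Ps − Pb = 135 − 78 = 57.

Required subsidy s = $57 per unit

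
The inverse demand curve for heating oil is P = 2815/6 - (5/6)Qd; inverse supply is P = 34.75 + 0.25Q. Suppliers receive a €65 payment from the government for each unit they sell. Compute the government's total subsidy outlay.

Pre-subsidy: 2815/6 - (5/6)Q = 34.75 + 0.25Q gives Q* = 401 and P* = 135.
With the subsidy, sellers receive Ps = Pb + 65 for each unit, where Pb is the price buyers pay.
On the curves, Pb = 2815/6 - (5/6)Q and Ps = 34.75 + 0.25Q; the wedge Ps − Pb = 65 gives 34.75 + 0.25Q − (2815/6 - (5/6)Q) = 65, so Q' = 461.
Then Pb = 2815/6 − (5/6)·461 = 85 and Ps = 34.75 + 0.25·461 = 150.
Government outlay = subsidy × quantity = 65 × 461 = 29965.

Government cost = €29965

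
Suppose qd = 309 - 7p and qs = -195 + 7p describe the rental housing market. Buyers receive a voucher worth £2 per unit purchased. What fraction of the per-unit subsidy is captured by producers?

Pre-subsidy: 309 - 7p = -195 + 7p gives p* = 36, q* = 57.
With the rebate, buyers effectively pay pb = ps − 2, where ps is the price sellers receive.
Demand in terms of ps becomes qd = 309 − 7(ps − 2) = 323 - 7ps. Setting this equal to supply: 323 - 7ps = -195 + 7ps, so ps = 37.
Buyers pay pb = 37 − 2 = 35; q' = -195 + 7·37 = 64.
Buyers' price falls by p* − pb = 36 − 35 = 1; sellers' price rises by ps − p* = 37 − 36 = 1.
So producers capture 1/2 = 0.5 of each unit of subsidy.

Producer share = 0.5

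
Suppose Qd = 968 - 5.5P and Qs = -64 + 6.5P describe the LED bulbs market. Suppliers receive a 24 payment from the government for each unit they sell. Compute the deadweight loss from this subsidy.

Deadweight loss = 858

Pre-subsidy: 968 - 5.5P = -64 + 6.5P gives P* = 86, Q* = 495.
With the subsidy, sellers receive Ps = Pb + 24 for each unit, where Pb is the price buyers pay.
Supply in terms of Pb becomes Qs = -64 + 6.5(Pb + 24) = 92 + 6.5Pb. Setting this equal to demand: 968 - 5.5Pb = 92 + 6.5Pb, so Pb = 73.
Sellers receive Ps = 73 + 24 = 97; Q' = 968 − 5.5·73 = 566.5.
The subsidy expands output by 566.5 − 495 = 71.5 past the efficient level; on those units the gap between marginal cost and willingness to pay runs from 0 up to 24.
DWL = ½ × 24 × 71.5 = 858.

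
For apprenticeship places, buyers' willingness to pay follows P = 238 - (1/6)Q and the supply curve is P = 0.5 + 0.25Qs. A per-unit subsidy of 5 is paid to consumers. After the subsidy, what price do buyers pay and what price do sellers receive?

Buyers pay 141; sellers receive 146

Pre-subsidy: 238 - (1/6)Q = 0.5 + 0.25Q gives Q* = 570 and P* = 143.
With the rebate, buyers effectively pay Pb = Ps − 5, where Ps is the price sellers receive.
On the curves, Pb = 238 - (1/6)Q and Ps = 0.5 + 0.25Q; the wedge Ps − Pb = 5 gives 0.5 + 0.25Q − (238 - (1/6)Q) = 5, so Q' = 582.
Then Pb = 238 − (1/6)·582 = 141 and Ps = 0.5 + 0.25·582 = 146.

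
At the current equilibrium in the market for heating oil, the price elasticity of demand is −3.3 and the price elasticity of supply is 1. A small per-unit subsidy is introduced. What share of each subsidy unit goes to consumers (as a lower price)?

Consumer share = 10/43

For a small subsidy around the equilibrium, the benefit split depends on the relative slopes, which at a point are proportional to the elasticities.
Buyer share = εs/(εs + |εd|) = 1/(1 + 3.3) = 10/43; seller share = |εd|/(εs + |εd|) = 33/43.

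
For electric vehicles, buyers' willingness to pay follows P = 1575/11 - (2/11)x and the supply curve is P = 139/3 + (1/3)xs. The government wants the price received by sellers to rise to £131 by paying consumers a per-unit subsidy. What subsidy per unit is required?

At a seller price of 131, quantity supplied is -139 + 3·131 = 254.
Buyers absorb 254 only when they pay Pb = 1575/11 − (2/11)·254 = 97.
s = Ps − Pb = 131 − 97 = 34.

Required subsidy s = £34 per unit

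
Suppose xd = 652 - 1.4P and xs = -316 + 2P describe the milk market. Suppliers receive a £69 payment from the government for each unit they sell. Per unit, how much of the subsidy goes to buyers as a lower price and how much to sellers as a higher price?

Pre-subsidy: 652 - 1.4P = -316 + 2P gives P* = 4840/17, x* = 4308/17.
With the subsidy, sellers receive Ps = Pb + 69 for each unit, where Pb is the price buyers pay.
Supply in terms of Pb becomes xs = -316 + 2(Pb + 69) = -178 + 2Pb. Setting this equal to demand: 652 - 1.4Pb = -178 + 2Pb, so Pb = 4150/17.
Sellers receive Ps = 4150/17 + 69 = 5323/17; x' = 652 − 1.4·(4150/17) = 5274/17.
Buyers' price falls by P* − Pb = 4840/17 − 4150/17 = 690/17; sellers' price rises by Ps − P* = 5323/17 − 4840/17 = 483/17.

Buyers gain 690/17 per unit; sellers gain 483/17 per unit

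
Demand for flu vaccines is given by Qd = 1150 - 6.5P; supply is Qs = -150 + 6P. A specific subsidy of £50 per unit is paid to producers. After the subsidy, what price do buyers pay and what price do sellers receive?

Pre-subsidy: 1150 - 6.5P = -150 + 6P gives P* = 104, Q* = 474.
With the subsidy, sellers receive Ps = Pb + 50 for each unit, where Pb is the price buyers pay.
Supply in terms of Pb becomes Qs = -150 + 6(Pb + 50) = 150 + 6Pb. Setting this equal to demand: 1150 - 6.5Pb = 150 + 6Pb, so Pb = 80.
Sellers receive Ps = 80 + 50 = 130; Q' = 1150 − 6.5·80 = 630.

Buyers pay £80; sellers receive £130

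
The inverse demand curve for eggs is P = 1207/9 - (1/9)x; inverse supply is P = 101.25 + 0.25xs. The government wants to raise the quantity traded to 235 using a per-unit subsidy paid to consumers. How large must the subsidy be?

At x = 235, from the demand curve buyers pay Pb = 1207/9 − (1/9)·235 = 108; from the supply curve sellers need Ps = 101.25 + 0.25·235 = 160.
The subsidy must fill the gap: s = Ps − Pb = 160 − 108 = 52.

Required subsidy s = 52 per unit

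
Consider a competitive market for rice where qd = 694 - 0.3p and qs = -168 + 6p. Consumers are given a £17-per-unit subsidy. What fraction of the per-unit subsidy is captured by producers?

Pre-subsidy: 694 - 0.3p = -168 + 6p gives p* = 8620/63, q* = 13712/21.
With the rebate, buyers effectively pay pb = ps − 17, where ps is the price sellers receive.
Demand in terms of ps becomes qd = 694 − 0.3(ps − 17) = 699.1 - 0.3ps. Setting this equal to supply: 699.1 - 0.3ps = -168 + 6ps, so ps = 8671/63.
Buyers pay pb = 8671/63 − 17 = 7600/63; q' = -168 + 6·(8671/63) = 13814/21.
Buyers' price falls by p* − pb = 8620/63 − 7600/63 = 340/21; sellers' price rises by ps − p* = 8671/63 − 8620/63 = 17/21.
So producers capture (17/21)/17 = 1/21 of each unit of subsidy.

Producer share = 1/21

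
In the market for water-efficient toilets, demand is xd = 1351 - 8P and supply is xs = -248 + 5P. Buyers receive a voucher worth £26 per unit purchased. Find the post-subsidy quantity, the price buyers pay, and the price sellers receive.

Pre-subsidy: 1351 - 8P = -248 + 5P gives P* = 123, x* = 367.
With the rebate, buyers effectively pay Pb = Ps − 26, where Ps is the price sellers receive.
Demand in terms of Ps becomes xd = 1351 − 8(Ps − 26) = 1559 - 8Ps. Setting this equal to supply: 1559 - 8Ps = -248 + 5Ps, so Ps = 139.
Buyers pay Pb = 139 − 26 = 113; x' = -248 + 5·139 = 447.

x' = 447; buyers pay £113; sellers receive £139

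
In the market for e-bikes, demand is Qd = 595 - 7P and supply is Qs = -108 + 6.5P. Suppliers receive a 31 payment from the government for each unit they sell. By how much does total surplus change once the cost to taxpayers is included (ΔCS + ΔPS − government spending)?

Pre-subsidy: 595 - 7P = -108 + 6.5P gives P* = 1406/27, Q* = 6223/27.
With the subsidy, sellers receive Ps = Pb + 31 for each unit, where Pb is the price buyers pay.
Supply in terms of Pb becomes Qs = -108 + 6.5(Pb + 31) = 93.5 + 6.5Pb. Setting this equal to demand: 595 - 7Pb = 93.5 + 6.5Pb, so Pb = 1003/27.
Sellers receive Ps = 1003/27 + 31 = 1840/27; Q' = 595 − 7·(1003/27) = 9044/27.
ΔCS = ½(6223/27 + 9044/27)(1406/27 − 1003/27) = 2050867/486; ΔPS = ½(6223/27 + 9044/27)(1840/27 − 1406/27) = 1104313/243.
Government spending = 31 × 9044/27 = 280364/27.
Net change = 2050867/486 + 1104313/243 − 280364/27 = -87451/54. The loss equals the DWL triangle ½·31·2821/27.

Net change in total surplus = -87451/54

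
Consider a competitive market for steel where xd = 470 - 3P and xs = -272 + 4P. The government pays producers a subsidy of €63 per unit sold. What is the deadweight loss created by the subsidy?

Deadweight loss = €3402

Pre-subsidy: 470 - 3P = -272 + 4P gives P* = 106, x* = 152.
With the subsidy, sellers receive Ps = Pb + 63 for each unit, where Pb is the price buyers pay.
Supply in terms of Pb becomes xs = -272 + 4(Pb + 63) = -20 + 4Pb. Setting this equal to demand: 470 - 3Pb = -20 + 4Pb, so Pb = 70.
Sellers receive Ps = 70 + 63 = 133; x' = 470 − 3·70 = 260.
The subsidy expands output by 260 − 152 = 108 past the efficient level; on those units the gap between marginal cost and willingness to pay runs from 0 up to 63.
DWL = ½ × 63 × 108 = 3402.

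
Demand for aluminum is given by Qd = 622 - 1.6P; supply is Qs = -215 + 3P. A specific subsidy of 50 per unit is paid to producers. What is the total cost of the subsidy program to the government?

Pre-subsidy: 622 - 1.6P = -215 + 3P gives P* = 4185/23, Q* = 7610/23.
With the subsidy, sellers receive Ps = Pb + 50 for each unit, where Pb is the price buyers pay.
Supply in terms of Pb becomes Qs = -215 + 3(Pb + 50) = -65 + 3Pb. Setting this equal to demand: 622 - 1.6Pb = -65 + 3Pb, so Pb = 3435/23.
Sellers receive Ps = 3435/23 + 50 = 4585/23; Q' = 622 − 1.6·(3435/23) = 8810/23.
Government outlay = subsidy × quantity = 50 × 8810/23 = 440500/23.

Government cost = 440500/23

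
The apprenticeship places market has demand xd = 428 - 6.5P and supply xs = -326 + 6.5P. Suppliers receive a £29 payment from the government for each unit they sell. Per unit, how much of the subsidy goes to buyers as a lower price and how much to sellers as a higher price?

Buyers gain £14.5 per unit; sellers gain £14.5 per unit

Pre-subsidy: 428 - 6.5P = -326 + 6.5P gives P* = 58, x* = 51.
With the subsidy, sellers receive Ps = Pb + 29 for each unit, where Pb is the price buyers pay.
Supply in terms of Pb becomes xs = -326 + 6.5(Pb + 29) = -137.5 + 6.5Pb. Setting this equal to demand: 428 - 6.5Pb = -137.5 + 6.5Pb, so Pb = 43.5.
Sellers receive Ps = 43.5 + 29 = 72.5; x' = 428 − 6.5·43.5 = 145.25.
Buyers' price falls by P* − Pb = 58 − 43.5 = 14.5; sellers' price rises by Ps − P* = 72.5 − 58 = 14.5.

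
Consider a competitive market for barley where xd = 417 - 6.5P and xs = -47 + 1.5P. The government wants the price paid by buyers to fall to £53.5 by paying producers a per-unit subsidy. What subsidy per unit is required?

At a buyer price of 53.5, quantity demanded is 417 − 6.5·53.5 = 69.25.
Sellers supply 69.25 only when they receive Ps with -47 + 1.5·Ps = 69.25, i.e. Ps = 77.5.
s = Ps − Pb = 77.5 − 53.5 = 24.

Required subsidy s = £24 per unit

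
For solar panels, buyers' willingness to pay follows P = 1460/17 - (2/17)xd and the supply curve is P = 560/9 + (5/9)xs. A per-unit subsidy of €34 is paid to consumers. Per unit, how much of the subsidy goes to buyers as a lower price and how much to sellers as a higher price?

Pre-subsidy: 1460/17 - (2/17)x = 560/9 + (5/9)x gives x* = 3620/103 and P* = 8420/103.
With the rebate, buyers effectively pay Pb = Ps − 34, where Ps is the price sellers receive.
On the curves, Pb = 1460/17 - (2/17)x and Ps = 560/9 + (5/9)x; the wedge Ps − Pb = 34 gives 560/9 + (5/9)x − (1460/17 - (2/17)x) = 34, so x' = 8822/103.
Then Pb = 1460/17 − (2/17)·(8822/103) = 7808/103 and Ps = 560/9 + (5/9)·(8822/103) = 11310/103.
Buyers' price falls by P* − Pb = 8420/103 − 7808/103 = 612/103; sellers' price rises by Ps − P* = 11310/103 − 8420/103 = 2890/103.

Buyers gain 612/103 per unit; sellers gain 2890/103 per unit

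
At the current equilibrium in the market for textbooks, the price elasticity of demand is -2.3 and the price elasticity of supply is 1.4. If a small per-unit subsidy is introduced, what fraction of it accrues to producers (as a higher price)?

Producer share = 23/37

For a small subsidy around the equilibrium, the benefit split depends on the relative slopes, which at a point are proportional to the elasticities.
Buyer share = εs/(εs + |εd|) = 1.4/(1.4 + 2.3) = 14/37; seller share = |εd|/(εs + |εd|) = 23/37.
So producers capture 23/37 of the subsidy.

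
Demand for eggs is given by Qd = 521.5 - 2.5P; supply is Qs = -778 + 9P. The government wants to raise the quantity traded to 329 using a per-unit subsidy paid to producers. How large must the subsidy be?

At Q = 329, invert demand for the buyer price: Pb = (521.5 − 329)/2.5 = 77; invert supply for the seller price: Ps = (329 − (-778))/9 = 123.
The subsidy must fill the gap: s = Ps − Pb = 123 − 77 = 46.

Required subsidy s = 46 per unit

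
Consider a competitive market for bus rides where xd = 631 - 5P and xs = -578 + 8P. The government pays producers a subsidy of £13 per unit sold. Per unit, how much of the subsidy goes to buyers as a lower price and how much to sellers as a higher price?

Buyers gain £8 per unit; sellers gain £5 per unit

Pre-subsidy: 631 - 5P = -578 + 8P gives P* = 93, x* = 166.
With the subsidy, sellers receive Ps = Pb + 13 for each unit, where Pb is the price buyers pay.
Supply in terms of Pb becomes xs = -578 + 8(Pb + 13) = -474 + 8Pb. Setting this equal to demand: 631 - 5Pb = -474 + 8Pb, so Pb = 85.
Sellers receive Ps = 85 + 13 = 98; x' = 631 − 5·85 = 206.
Buyers' price falls by P* − Pb = 93 − 85 = 8; sellers' price rises by Ps − P* = 98 − 93 = 5.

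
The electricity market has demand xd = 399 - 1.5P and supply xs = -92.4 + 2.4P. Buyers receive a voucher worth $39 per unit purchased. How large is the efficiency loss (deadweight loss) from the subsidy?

Pre-subsidy: 399 - 1.5P = -92.4 + 2.4P gives P* = 126, x* = 210.
With the rebate, buyers effectively pay Pb = Ps − 39, where Ps is the price sellers receive.
Demand in terms of Ps becomes xd = 399 − 1.5(Ps − 39) = 457.5 - 1.5Ps. Setting this equal to supply: 457.5 - 1.5Ps = -92.4 + 2.4Ps, so Ps = 141.
Buyers pay Pb = 141 − 39 = 102; x' = -92.4 + 2.4·141 = 246.
The subsidy expands output by 246 − 210 = 36 past the efficient level; on those units the gap between marginal cost and willingness to pay runs from 0 up to 39.
DWL = ½ × 39 × 36 = 702.

Deadweight loss = $702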